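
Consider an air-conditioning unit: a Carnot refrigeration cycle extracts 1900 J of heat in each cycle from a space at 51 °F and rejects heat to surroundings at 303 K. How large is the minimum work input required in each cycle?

T_C = 51 °F → (51 − 32) × 5/9 = 10.56 °C = 283.71 K.
For a reversible refrigerator, COP_R = T_C/(T_H − T_C) = 283.71/19.29 = 14.7040.
W = Q_C/COP_R = 1900/14.7040 = 129 J.

W_in ≈ 129 J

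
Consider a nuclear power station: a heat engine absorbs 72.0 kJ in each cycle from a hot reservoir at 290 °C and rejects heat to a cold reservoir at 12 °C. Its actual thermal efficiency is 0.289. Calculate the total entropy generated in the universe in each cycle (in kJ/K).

ΔS_univ ≈ 0.0517 kJ/K

T_H = 290 °C → 290 + 273.15 = 563.15 K.
T_C = 12 °C → 12 + 273.15 = 285.15 K.
W = η·Q_H = 0.289 × 72.0 = 20.81 kJ, so Q_C = Q_H − W = 51.19 kJ.
Entropy balance on the reservoirs: −Q_H/T_H = -0.1279 kJ/K, +Q_C/T_C = 0.1795 kJ/K.
ΔS_univ = −Q_H/T_H + Q_C/T_C = 0.0517 kJ/K (> 0, since η = 0.289 < η_Carnot = 0.494).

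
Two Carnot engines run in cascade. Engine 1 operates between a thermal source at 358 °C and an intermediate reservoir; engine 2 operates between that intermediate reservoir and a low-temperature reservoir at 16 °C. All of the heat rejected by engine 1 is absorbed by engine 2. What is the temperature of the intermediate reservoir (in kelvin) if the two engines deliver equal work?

T_H = 358 °C → 358 + 273.15 = 631.15 K.
T_C = 16 °C → 16 + 273.15 = 289.15 K.
For reversible stages Q_m = Q_H·(T_m/T_H). Setting W₁ = Q_H(1 − T_m/T_H) equal to W₂ = Q_m(1 − T_C/T_m) = Q_H·(T_m − T_C)/T_H gives T_H − T_m = T_m − T_C, so T_m = (T_H + T_C)/2 = (631.15 + 289.15)/2 = 460.1 K.

T_m ≈ 460.1 K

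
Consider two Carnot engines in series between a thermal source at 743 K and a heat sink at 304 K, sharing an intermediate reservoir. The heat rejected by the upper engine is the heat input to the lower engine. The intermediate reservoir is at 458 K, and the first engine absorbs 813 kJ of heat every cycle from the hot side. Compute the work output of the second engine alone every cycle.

W₂ ≈ 169 kJ

Heat entering the second stage: Q_m = Q_H·(T_m/T_H) = 813 × 458.00/743.00 = 501 kJ.
Second-stage efficiency η₂ = 1 − T_C/T_m = 1 − 304.00/458.00 = 0.3362, so W₂ = η₂·Q_m = 169 kJ.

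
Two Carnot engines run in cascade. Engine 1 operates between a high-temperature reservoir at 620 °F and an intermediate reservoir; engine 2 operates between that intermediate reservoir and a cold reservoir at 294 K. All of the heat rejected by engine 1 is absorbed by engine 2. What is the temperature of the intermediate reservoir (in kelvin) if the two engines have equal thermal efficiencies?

T_m ≈ 419.9 K

T_H = 620 °F → (620 − 32) × 5/9 = 326.67 °C = 599.82 K.
Equal efficiencies require 1 − T_m/T_H = 1 − T_C/T_m, i.e. T_m/T_H = T_C/T_m, so T_m = √(T_H·T_C) = √(599.82 × 294.00) = 419.9 K.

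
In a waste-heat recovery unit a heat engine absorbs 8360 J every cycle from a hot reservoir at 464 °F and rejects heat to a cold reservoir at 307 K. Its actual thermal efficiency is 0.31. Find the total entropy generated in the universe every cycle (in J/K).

ΔS_univ ≈ 2.498 J/K

T_H = 464 °F → (464 − 32) × 5/9 = 240.00 °C = 513.15 K.
W = η·Q_H = 0.31 × 8360 = 2592 J, so Q_C = Q_H − W = 5768 J.
Reservoir entropy changes: ΔS_H = −Q_H/T_H = −8360/513.15 = -16.29 J/K and ΔS_C = +Q_C/T_C = 5768/307.00 = 18.79 J/K.
ΔS_univ = −Q_H/T_H + Q_C/T_C = 2.498 J/K (> 0, since η = 0.31 < η_Carnot = 0.402).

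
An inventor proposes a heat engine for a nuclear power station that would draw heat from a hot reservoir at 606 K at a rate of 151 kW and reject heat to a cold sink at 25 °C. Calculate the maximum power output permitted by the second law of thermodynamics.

Ẇ_max ≈ 76.7 kW

T_C = 25 °C → 25 + 273.15 = 298.15 K.
By the Carnot theorem, η_max = 1 − T_C/T_H = 1 − 298.15/606.00 = 0.5080.
W_max = η_max · Q_H = 0.5080 × 151 = 76.7 kW.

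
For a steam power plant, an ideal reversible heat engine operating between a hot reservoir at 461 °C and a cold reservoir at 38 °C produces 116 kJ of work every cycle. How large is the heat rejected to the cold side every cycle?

Q_C ≈ 85.33 kJ

T_H = 461 °C → 461 + 273.15 = 734.15 K.
T_C = 38 °C → 38 + 273.15 = 311.15 K.
η_rev = 1 − T_C/T_H = 1 − 311.15/734.15 = 0.5762.
Since Q_C/Q_H = T_C/T_H and Q_H = W/η, Q_C = W·T_C/(T_H − T_C) = 116 × 311.15/423.00 = 85.33 kJ.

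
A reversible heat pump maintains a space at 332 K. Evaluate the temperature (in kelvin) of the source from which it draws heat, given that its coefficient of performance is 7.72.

T_C ≈ 289 K

COP_HP = T_H/(T_H − T_C) ⇒ T_C = T_H·(COP_HP − 1)/COP_HP = 332.00 × (7.72 − 1)/7.72 = 289 K.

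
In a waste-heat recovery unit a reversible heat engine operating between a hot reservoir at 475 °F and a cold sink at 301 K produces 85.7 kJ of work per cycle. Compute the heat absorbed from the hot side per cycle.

T_H = 475 °F → (475 − 32) × 5/9 = 246.11 °C = 519.26 K.
For a reversible engine, η = 1 − T_C/T_H = 1 − 301.00/519.26 = 0.4203.
Q_H = W/η = 85.7/0.4203 = 204 kJ.

Q_H ≈ 204 kJ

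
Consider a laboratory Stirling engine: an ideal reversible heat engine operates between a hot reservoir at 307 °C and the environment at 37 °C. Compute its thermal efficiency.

T_H = 307 °C → 307 + 273.15 = 580.15 K.
T_C = 37 °C → 37 + 273.15 = 310.15 K.
The Carnot efficiency is η = 1 − T_C/T_H = 1 − 310.15/580.15 = 0.465.

η ≈ 0.465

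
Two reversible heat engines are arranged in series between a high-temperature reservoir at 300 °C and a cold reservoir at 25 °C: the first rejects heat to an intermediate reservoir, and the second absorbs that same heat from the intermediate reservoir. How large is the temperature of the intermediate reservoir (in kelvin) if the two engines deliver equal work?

T_H = 300 °C → 300 + 273.15 = 573.15 K.
T_C = 25 °C → 25 + 273.15 = 298.15 K.
For reversible stages Q_m = Q_H·(T_m/T_H). Setting W₁ = Q_H(1 − T_m/T_H) equal to W₂ = Q_m(1 − T_C/T_m) = Q_H·(T_m − T_C)/T_H gives T_H − T_m = T_m − T_C, so T_m = (T_H + T_C)/2 = (573.15 + 298.15)/2 = 435.6 K.

T_m ≈ 435.6 K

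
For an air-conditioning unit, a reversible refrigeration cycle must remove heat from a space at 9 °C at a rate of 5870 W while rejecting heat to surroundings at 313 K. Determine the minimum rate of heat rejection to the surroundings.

T_C = 9 °C → 9 + 273.15 = 282.15 K.
For a reversible cycle Q_H/Q_C = T_H/T_C, so Q_H = Q_C·T_H/T_C = 5870 × 313.00/282.15 = 6510 W.

Q̇_H ≈ 6510 W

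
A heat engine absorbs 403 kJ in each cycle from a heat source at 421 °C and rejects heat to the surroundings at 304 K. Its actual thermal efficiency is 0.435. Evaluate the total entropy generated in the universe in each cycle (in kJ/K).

T_H = 421 °C → 421 + 273.15 = 694.15 K.
W = η·Q_H = 0.435 × 403 = 175.3 kJ, so Q_C = Q_H − W = 227.7 kJ.
Reservoir entropy changes: ΔS_H = −Q_H/T_H = −403/694.15 = -0.5806 kJ/K and ΔS_C = +Q_C/T_C = 227.7/304.00 = 0.7490 kJ/K.
ΔS_univ = −Q_H/T_H + Q_C/T_C = 0.168 kJ/K (> 0, since η = 0.435 < η_Carnot = 0.562).

ΔS_univ ≈ 0.168 kJ/K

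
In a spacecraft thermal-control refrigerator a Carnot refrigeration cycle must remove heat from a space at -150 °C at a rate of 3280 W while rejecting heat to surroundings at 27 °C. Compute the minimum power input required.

Ẇ_in ≈ 4710 W

T_H = 27 °C → 27 + 273.15 = 300.15 K.
T_C = -150 °C → -150 + 273.15 = 123.15 K.
COP_R = T_C/(T_H − T_C) = 123.15/177.00 = 0.6958.
W = Q_C/COP_R = 3280/0.6958 = 4710 W.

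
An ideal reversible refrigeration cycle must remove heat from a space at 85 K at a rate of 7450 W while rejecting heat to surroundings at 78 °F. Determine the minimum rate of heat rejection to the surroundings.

Q̇_H ≈ 26180 W

T_H = 78 °F → (78 − 32) × 5/9 = 25.56 °C = 298.71 K.
For a reversible cycle Q_H/Q_C = T_H/T_C, so Q_H = Q_C·T_H/T_C = 7450 × 298.71/85.00 = 26180 W.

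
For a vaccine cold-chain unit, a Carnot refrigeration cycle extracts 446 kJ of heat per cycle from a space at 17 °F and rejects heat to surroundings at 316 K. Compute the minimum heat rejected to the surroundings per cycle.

Q_H ≈ 532 kJ

T_C = 17 °F → (17 − 32) × 5/9 = -8.33 °C = 264.82 K.
For a reversible cycle Q_H/Q_C = T_H/T_C, so Q_H = Q_C·T_H/T_C = 446 × 316.00/264.82 = 532 kJ.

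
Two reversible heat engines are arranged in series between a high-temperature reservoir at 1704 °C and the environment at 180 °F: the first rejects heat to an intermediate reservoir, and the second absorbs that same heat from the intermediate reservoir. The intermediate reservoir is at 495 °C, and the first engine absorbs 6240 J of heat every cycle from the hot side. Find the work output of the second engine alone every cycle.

T_H = 1704 °C → 1704 + 273.15 = 1977.15 K.
T_C = 180 °F → (180 − 32) × 5/9 = 82.22 °C = 355.37 K.
T_m = 495 °C → 495 + 273.15 = 768.15 K.
Heat entering the second stage: Q_m = Q_H·(T_m/T_H) = 6240 × 768.15/1977.15 = 2420 J.
Second-stage efficiency η₂ = 1 − T_C/T_m = 1 − 355.37/768.15 = 0.5374, so W₂ = η₂·Q_m = 1300 J.

W₂ ≈ 1300 J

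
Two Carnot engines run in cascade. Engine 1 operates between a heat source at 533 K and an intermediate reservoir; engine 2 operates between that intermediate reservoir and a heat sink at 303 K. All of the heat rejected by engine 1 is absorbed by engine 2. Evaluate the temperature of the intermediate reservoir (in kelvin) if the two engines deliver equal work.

T_m ≈ 418 K

For reversible stages Q_m = Q_H·(T_m/T_H). Setting W₁ = Q_H(1 − T_m/T_H) equal to W₂ = Q_m(1 − T_C/T_m) = Q_H·(T_m − T_C)/T_H gives T_H − T_m = T_m − T_C, so T_m = (T_H + T_C)/2 = (533.00 + 303.00)/2 = 418 K.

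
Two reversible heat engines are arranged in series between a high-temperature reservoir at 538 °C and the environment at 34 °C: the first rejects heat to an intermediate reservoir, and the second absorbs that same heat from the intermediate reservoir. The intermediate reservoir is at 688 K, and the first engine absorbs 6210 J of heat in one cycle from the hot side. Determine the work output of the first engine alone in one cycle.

T_H = 538 °C → 538 + 273.15 = 811.15 K.
T_C = 34 °C → 34 + 273.15 = 307.15 K.
First-stage efficiency η₁ = 1 − T_m/T_H = 1 − 688.00/811.15 = 0.1518.
W₁ = η₁·Q_H = 0.1518 × 6210 = 942.8 J.

W₁ ≈ 942.8 J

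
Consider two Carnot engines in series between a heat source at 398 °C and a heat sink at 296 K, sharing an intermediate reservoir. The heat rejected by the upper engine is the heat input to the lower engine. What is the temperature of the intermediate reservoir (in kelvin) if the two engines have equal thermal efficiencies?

T_H = 398 °C → 398 + 273.15 = 671.15 K.
Equal efficiencies require 1 − T_m/T_H = 1 − T_C/T_m, i.e. T_m/T_H = T_C/T_m, so T_m = √(T_H·T_C) = √(671.15 × 296.00) = 445.7 K.

T_m ≈ 445.7 K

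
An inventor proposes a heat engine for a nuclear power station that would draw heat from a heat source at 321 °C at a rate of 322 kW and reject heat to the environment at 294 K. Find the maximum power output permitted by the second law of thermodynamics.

T_H = 321 °C → 321 + 273.15 = 594.15 K.
The second-law ceiling is the Carnot efficiency, η_max = 1 − T_C/T_H = 1 − 294.00/594.15 = 0.5052.
W_max = η_max · Q_H = 0.5052 × 322 = 163 kW.

Ẇ_max ≈ 163 kW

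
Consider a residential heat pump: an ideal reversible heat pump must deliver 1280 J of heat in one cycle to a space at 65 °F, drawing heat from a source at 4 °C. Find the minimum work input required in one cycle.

T_H = 65 °F → (65 − 32) × 5/9 = 18.33 °C = 291.48 K.
T_C = 4 °C → 4 + 273.15 = 277.15 K.
For a reversible heat pump, COP_HP = T_H/(T_H − T_C) = 291.48/14.33 = 20.3360.
W = Q_H/COP_HP = 1280/20.3360 = 62.94 J.

W_in ≈ 62.94 J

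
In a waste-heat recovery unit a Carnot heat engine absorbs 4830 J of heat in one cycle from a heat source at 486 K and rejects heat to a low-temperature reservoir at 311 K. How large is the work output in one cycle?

Carnot efficiency: η = 1 − T_C/T_H = 1 − 311.00/486.00 = 0.3601.
W = η·Q_H = 0.3601 × 4830 = 1740 J.

W ≈ 1740 J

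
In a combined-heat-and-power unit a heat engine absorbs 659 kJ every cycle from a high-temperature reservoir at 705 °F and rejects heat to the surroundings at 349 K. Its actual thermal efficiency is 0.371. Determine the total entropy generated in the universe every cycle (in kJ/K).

ΔS_univ ≈ 0.169 kJ/K

T_H = 705 °F → (705 − 32) × 5/9 = 373.89 °C = 647.04 K.
W = η·Q_H = 0.371 × 659 = 244.5 kJ, so Q_C = Q_H − W = 414.5 kJ.
Reservoir entropy changes: ΔS_H = −Q_H/T_H = −659/647.04 = -1.018 kJ/K and ΔS_C = +Q_C/T_C = 414.5/349.00 = 1.188 kJ/K.
ΔS_univ = −Q_H/T_H + Q_C/T_C = 0.169 kJ/K (> 0, since η = 0.371 < η_Carnot = 0.461).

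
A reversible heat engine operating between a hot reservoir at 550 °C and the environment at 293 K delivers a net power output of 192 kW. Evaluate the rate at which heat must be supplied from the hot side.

Q̇_H ≈ 298.1 kW

T_H = 550 °C → 550 + 273.15 = 823.15 K.
Since the cycle is reversible, η = 1 − T_C/T_H = 1 − 293.00/823.15 = 0.6441.
Q_H = W/η = 192/0.6441 = 298.1 kW.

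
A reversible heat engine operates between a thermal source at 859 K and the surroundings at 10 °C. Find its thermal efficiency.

η ≈ 0.670

T_C = 10 °C → 10 + 273.15 = 283.15 K.
Since the cycle is reversible, η = 1 − T_C/T_H = 1 − 283.15/859.00 = 0.670.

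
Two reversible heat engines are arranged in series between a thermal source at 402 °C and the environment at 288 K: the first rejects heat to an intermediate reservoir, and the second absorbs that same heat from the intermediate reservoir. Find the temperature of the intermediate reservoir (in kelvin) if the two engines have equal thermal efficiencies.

T_H = 402 °C → 402 + 273.15 = 675.15 K.
Equal efficiencies require 1 − T_m/T_H = 1 − T_C/T_m, i.e. T_m/T_H = T_C/T_m, so T_m = √(T_H·T_C) = √(675.15 × 288.00) = 441 K.

T_m ≈ 441 K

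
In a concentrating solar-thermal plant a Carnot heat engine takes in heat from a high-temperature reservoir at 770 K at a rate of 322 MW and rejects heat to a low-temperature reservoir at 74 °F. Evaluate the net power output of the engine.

T_C = 74 °F → (74 − 32) × 5/9 = 23.33 °C = 296.48 K.
Carnot efficiency: η = 1 − T_C/T_H = 1 − 296.48/770.00 = 0.6150.
W = η·Q_H = 0.6150 × 322 = 198.0 MW.

Ẇ ≈ 198.0 MW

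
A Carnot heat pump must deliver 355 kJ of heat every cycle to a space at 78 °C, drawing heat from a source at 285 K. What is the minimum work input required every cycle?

W_in ≈ 66.9 kJ

T_H = 78 °C → 78 + 273.15 = 351.15 K.
COP_HP = T_H/(T_H − T_C) = 351.15/66.15 = 5.3084.
W = Q_H/COP_HP = 355/5.3084 = 66.9 kJ.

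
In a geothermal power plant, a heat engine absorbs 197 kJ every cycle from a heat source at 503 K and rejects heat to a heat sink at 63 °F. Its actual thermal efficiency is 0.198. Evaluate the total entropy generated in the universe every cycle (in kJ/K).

T_C = 63 °F → (63 − 32) × 5/9 = 17.22 °C = 290.37 K.
W = η·Q_H = 0.198 × 197 = 39.01 kJ, so Q_C = Q_H − W = 158.0 kJ.
Entropy balance on the reservoirs: −Q_H/T_H = -0.3917 kJ/K, +Q_C/T_C = 0.5441 kJ/K.
ΔS_univ = −Q_H/T_H + Q_C/T_C = 0.1525 kJ/K (> 0, since η = 0.198 < η_Carnot = 0.423).

ΔS_univ ≈ 0.1525 kJ/K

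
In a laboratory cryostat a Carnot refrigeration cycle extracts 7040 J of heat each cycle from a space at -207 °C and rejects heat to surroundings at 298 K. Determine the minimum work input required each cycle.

W_in ≈ 24700 J

T_C = -207 °C → -207 + 273.15 = 66.15 K.
Carnot COP: COP_R = T_C/(T_H − T_C) = 66.15/231.85 = 0.2853.
W = Q_C/COP_R = 7040/0.2853 = 24700 J.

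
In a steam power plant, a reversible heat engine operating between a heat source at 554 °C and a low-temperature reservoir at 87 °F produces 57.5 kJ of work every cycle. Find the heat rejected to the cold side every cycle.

Q_C ≈ 33.4 kJ

T_H = 554 °C → 554 + 273.15 = 827.15 K.
T_C = 87 °F → (87 − 32) × 5/9 = 30.56 °C = 303.71 K.
For a reversible engine, η = 1 − T_C/T_H = 1 − 303.71/827.15 = 0.6328.
Since Q_C/Q_H = T_C/T_H and Q_H = W/η, Q_C = W·T_C/(T_H − T_C) = 57.5 × 303.71/523.44 = 33.4 kJ.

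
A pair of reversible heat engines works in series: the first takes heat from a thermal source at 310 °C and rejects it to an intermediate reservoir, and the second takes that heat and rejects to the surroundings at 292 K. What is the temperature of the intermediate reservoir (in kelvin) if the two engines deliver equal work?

T_m ≈ 438 K

T_H = 310 °C → 310 + 273.15 = 583.15 K.
For reversible stages Q_m = Q_H·(T_m/T_H). Setting W₁ = Q_H(1 − T_m/T_H) equal to W₂ = Q_m(1 − T_C/T_m) = Q_H·(T_m − T_C)/T_H gives T_H − T_m = T_m − T_C, so T_m = (T_H + T_C)/2 = (583.15 + 292.00)/2 = 438 K.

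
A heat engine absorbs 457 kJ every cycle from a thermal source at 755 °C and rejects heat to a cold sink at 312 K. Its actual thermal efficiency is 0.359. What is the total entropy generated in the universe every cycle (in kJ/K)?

T_H = 755 °C → 755 + 273.15 = 1028.15 K.
W = η·Q_H = 0.359 × 457 = 164.1 kJ, so Q_C = Q_H − W = 292.9 kJ.
Entropy balance on the reservoirs: −Q_H/T_H = -0.4445 kJ/K, +Q_C/T_C = 0.9389 kJ/K.
ΔS_univ = −Q_H/T_H + Q_C/T_C = 0.4944 kJ/K (> 0, since η = 0.359 < η_Carnot = 0.697).

ΔS_univ ≈ 0.4944 kJ/K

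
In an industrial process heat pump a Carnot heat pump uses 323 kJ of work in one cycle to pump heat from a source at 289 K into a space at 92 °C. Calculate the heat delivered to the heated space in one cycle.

T_H = 92 °C → 92 + 273.15 = 365.15 K.
For a reversible heat pump, COP_HP = T_H/(T_H − T_C) = 365.15/76.15 = 4.7951.
Q_H = COP_HP · W = 4.7951 × 323 = 1550 kJ.

Q_H ≈ 1550 kJ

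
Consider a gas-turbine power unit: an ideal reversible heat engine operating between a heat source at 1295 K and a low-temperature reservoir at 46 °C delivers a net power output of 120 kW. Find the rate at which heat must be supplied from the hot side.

Q̇_H ≈ 159 kW

T_C = 46 °C → 46 + 273.15 = 319.15 K.
For a reversible engine, η = 1 − T_C/T_H = 1 − 319.15/1295.00 = 0.7536.
Q_H = W/η = 120/0.7536 = 159 kW.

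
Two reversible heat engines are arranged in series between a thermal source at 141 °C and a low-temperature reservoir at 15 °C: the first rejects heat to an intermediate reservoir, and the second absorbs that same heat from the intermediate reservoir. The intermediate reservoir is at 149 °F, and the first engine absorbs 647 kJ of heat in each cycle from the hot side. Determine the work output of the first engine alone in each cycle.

T_H = 141 °C → 141 + 273.15 = 414.15 K.
T_C = 15 °C → 15 + 273.15 = 288.15 K.
T_m = 149 °F → (149 − 32) × 5/9 = 65.00 °C = 338.15 K.
First-stage efficiency η₁ = 1 − T_m/T_H = 1 − 338.15/414.15 = 0.1835.
W₁ = η₁·Q_H = 0.1835 × 647 = 119 kJ.

W₁ ≈ 119 kJ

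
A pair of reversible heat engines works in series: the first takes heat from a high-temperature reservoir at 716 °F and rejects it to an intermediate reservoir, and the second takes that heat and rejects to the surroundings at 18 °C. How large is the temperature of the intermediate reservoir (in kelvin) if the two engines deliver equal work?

T_H = 716 °F → (716 − 32) × 5/9 = 380.00 °C = 653.15 K.
T_C = 18 °C → 18 + 273.15 = 291.15 K.
For reversible stages Q_m = Q_H·(T_m/T_H). Setting W₁ = Q_H(1 − T_m/T_H) equal to W₂ = Q_m(1 − T_C/T_m) = Q_H·(T_m − T_C)/T_H gives T_H − T_m = T_m − T_C, so T_m = (T_H + T_C)/2 = (653.15 + 291.15)/2 = 472.1 K.

T_m ≈ 472.1 K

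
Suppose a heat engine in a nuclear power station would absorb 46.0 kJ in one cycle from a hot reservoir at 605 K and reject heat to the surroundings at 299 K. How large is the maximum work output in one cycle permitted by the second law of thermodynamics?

The second-law ceiling is the Carnot efficiency, η_max = 1 − T_C/T_H = 1 − 299.00/605.00 = 0.5058.
W_max = η_max · Q_H = 0.5058 × 46.0 = 23.3 kJ.

W_max ≈ 23.3 kJ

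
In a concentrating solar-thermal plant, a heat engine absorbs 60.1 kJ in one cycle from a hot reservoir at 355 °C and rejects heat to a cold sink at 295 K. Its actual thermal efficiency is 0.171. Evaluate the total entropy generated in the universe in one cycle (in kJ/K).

ΔS_univ ≈ 0.0732 kJ/K

T_H = 355 °C → 355 + 273.15 = 628.15 K.
W = η·Q_H = 0.171 × 60.1 = 10.28 kJ, so Q_C = Q_H − W = 49.82 kJ.
Reservoir entropy changes: ΔS_H = −Q_H/T_H = −60.1/628.15 = -0.09568 kJ/K and ΔS_C = +Q_C/T_C = 49.82/295.00 = 0.1689 kJ/K.
ΔS_univ = −Q_H/T_H + Q_C/T_C = 0.0732 kJ/K (> 0, since η = 0.171 < η_Carnot = 0.530).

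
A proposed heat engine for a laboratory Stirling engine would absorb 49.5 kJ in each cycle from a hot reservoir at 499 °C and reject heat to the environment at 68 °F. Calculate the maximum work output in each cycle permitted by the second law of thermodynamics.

T_H = 499 °C → 499 + 273.15 = 772.15 K.
T_C = 68 °F → (68 − 32) × 5/9 = 20.00 °C = 293.15 K.
The upper bound on efficiency is η_max = 1 − T_C/T_H = 1 − 293.15/772.15 = 0.6203.
W_max = η_max · Q_H = 0.6203 × 49.5 = 30.7 kJ.

W_max ≈ 30.7 kJ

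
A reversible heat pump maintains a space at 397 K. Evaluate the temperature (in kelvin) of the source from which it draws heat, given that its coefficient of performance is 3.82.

T_C ≈ 293 K

COP_HP = T_H/(T_H − T_C) ⇒ T_C = T_H·(COP_HP − 1)/COP_HP = 397.00 × (3.82 − 1)/3.82 = 293 K.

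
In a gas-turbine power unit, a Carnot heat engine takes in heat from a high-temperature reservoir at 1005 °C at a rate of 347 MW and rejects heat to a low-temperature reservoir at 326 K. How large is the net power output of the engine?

T_H = 1005 °C → 1005 + 273.15 = 1278.15 K.
Since the cycle is reversible, η = 1 − T_C/T_H = 1 − 326.00/1278.15 = 0.7449.
W = η·Q_H = 0.7449 × 347 = 258.5 MW.

Ẇ ≈ 258.5 MW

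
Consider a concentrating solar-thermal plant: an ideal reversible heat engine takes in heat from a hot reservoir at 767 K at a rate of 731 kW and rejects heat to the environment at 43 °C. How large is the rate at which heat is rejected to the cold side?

T_C = 43 °C → 43 + 273.15 = 316.15 K.
The Carnot efficiency is η = 1 − T_C/T_H = 1 − 316.15/767.00 = 0.5878.
For a reversible cycle Q_C/Q_H = T_C/T_H, so Q_C = 731 × 316.15/767.00 = 301 kW.

Q̇_C ≈ 301 kW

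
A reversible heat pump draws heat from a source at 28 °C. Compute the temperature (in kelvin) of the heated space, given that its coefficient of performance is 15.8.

T_H ≈ 321 K

T_C = 28 °C → 28 + 273.15 = 301.15 K.
COP_HP = T_H/(T_H − T_C) ⇒ T_H = T_C·COP_HP/(COP_HP − 1) = 301.15 × 15.8/(15.8 − 1) = 321 K.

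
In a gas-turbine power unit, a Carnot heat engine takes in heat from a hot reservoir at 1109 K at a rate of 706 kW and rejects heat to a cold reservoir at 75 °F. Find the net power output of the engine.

Ẇ ≈ 517 kW

T_C = 75 °F → (75 − 32) × 5/9 = 23.89 °C = 297.04 K.
Carnot efficiency: η = 1 − T_C/T_H = 1 − 297.04/1109.00 = 0.7322.
W = η·Q_H = 0.7322 × 706 = 517 kW.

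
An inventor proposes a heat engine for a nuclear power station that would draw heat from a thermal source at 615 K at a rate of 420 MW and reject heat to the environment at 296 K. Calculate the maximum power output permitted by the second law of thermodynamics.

No engine can exceed the Carnot limit: η_max = 1 − T_C/T_H = 1 − 296.00/615.00 = 0.5187.
W_max = η_max · Q_H = 0.5187 × 420 = 218 MW.

Ẇ_max ≈ 218 MW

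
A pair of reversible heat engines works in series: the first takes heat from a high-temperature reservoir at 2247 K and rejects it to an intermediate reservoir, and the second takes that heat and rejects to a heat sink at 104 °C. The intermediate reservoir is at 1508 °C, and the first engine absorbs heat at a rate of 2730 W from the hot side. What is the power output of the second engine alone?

T_C = 104 °C → 104 + 273.15 = 377.15 K.
T_m = 1508 °C → 1508 + 273.15 = 1781.15 K.
Heat entering the second stage: Q_m = Q_H·(T_m/T_H) = 2730 × 1781.15/2247.00 = 2160 W.
Second-stage efficiency η₂ = 1 − T_C/T_m = 1 − 377.15/1781.15 = 0.7883, so W₂ = η₂·Q_m = 1710 W.

Ẇ₂ ≈ 1710 W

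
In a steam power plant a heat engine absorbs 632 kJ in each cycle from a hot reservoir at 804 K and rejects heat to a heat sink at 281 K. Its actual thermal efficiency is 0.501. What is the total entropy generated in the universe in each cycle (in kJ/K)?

W = η·Q_H = 0.501 × 632 = 316.6 kJ, so Q_C = Q_H − W = 315.4 kJ.
Reservoir entropy changes: ΔS_H = −Q_H/T_H = −632/804.00 = -0.7861 kJ/K and ΔS_C = +Q_C/T_C = 315.4/281.00 = 1.122 kJ/K.
ΔS_univ = −Q_H/T_H + Q_C/T_C = 0.3362 kJ/K (> 0, since η = 0.501 < η_Carnot = 0.650).

ΔS_univ ≈ 0.3362 kJ/K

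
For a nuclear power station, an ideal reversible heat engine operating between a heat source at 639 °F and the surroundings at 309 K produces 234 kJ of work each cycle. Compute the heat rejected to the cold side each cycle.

Q_C ≈ 239.9 kJ

T_H = 639 °F → (639 − 32) × 5/9 = 337.22 °C = 610.37 K.
η_rev = 1 − T_C/T_H = 1 − 309.00/610.37 = 0.4938.
Since Q_C/Q_H = T_C/T_H and Q_H = W/η, Q_C = W·T_C/(T_H − T_C) = 234 × 309.00/301.37 = 239.9 kJ.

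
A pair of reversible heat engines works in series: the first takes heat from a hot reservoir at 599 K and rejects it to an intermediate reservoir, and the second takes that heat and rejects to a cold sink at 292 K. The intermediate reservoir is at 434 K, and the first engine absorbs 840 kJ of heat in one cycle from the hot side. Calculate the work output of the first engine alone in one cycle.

First-stage efficiency η₁ = 1 − T_m/T_H = 1 − 434.00/599.00 = 0.2755.
W₁ = η₁·Q_H = 0.2755 × 840 = 231 kJ.

W₁ ≈ 231 kJ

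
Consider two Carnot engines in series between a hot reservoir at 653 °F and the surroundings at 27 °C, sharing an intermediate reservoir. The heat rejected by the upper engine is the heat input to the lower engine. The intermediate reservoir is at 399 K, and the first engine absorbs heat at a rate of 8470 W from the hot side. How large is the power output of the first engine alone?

Ẇ₁ ≈ 3003 W

T_H = 653 °F → (653 − 32) × 5/9 = 345.00 °C = 618.15 K.
T_C = 27 °C → 27 + 273.15 = 300.15 K.
First-stage efficiency η₁ = 1 − T_m/T_H = 1 − 399.00/618.15 = 0.3545.
W₁ = η₁·Q_H = 0.3545 × 8470 = 3003 W.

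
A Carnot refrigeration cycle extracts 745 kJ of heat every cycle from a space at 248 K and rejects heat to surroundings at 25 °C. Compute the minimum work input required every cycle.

W_in ≈ 151 kJ

T_H = 25 °C → 25 + 273.15 = 298.15 K.
COP_R = T_C/(T_H − T_C) = 248.00/50.15 = 4.9452.
W = Q_C/COP_R = 745/4.9452 = 151 kJ.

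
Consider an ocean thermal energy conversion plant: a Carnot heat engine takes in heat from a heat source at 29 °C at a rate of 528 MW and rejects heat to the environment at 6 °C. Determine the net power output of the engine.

T_H = 29 °C → 29 + 273.15 = 302.15 K.
T_C = 6 °C → 6 + 273.15 = 279.15 K.
Carnot efficiency: η = 1 − T_C/T_H = 1 − 279.15/302.15 = 0.0761.
W = η·Q_H = 0.0761 × 528 = 40.2 MW.

Ẇ ≈ 40.2 MW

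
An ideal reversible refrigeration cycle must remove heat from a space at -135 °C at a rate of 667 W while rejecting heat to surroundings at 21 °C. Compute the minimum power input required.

Ẇ_in ≈ 753.2 W

T_H = 21 °C → 21 + 273.15 = 294.15 K.
T_C = -135 °C → -135 + 273.15 = 138.15 K.
COP_R = T_C/(T_H − T_C) = 138.15/156.00 = 0.8856.
W = Q_C/COP_R = 667/0.8856 = 753.2 W.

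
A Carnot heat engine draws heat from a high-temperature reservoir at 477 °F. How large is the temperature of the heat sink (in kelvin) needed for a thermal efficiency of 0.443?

T_C ≈ 289.8 K

T_H = 477 °F → (477 − 32) × 5/9 = 247.22 °C = 520.37 K.
From η = 1 − T_C/T_H, T_C = T_H·(1 − η) = 520.37 × (1 − 0.443) = 289.8 K.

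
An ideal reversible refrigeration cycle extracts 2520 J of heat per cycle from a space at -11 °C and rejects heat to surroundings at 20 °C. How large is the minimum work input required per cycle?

W_in ≈ 298 J

T_H = 20 °C → 20 + 273.15 = 293.15 K.
T_C = -11 °C → -11 + 273.15 = 262.15 K.
COP_R = T_C/(T_H − T_C) = 262.15/31.00 = 8.4565.
W = Q_C/COP_R = 2520/8.4565 = 298 J.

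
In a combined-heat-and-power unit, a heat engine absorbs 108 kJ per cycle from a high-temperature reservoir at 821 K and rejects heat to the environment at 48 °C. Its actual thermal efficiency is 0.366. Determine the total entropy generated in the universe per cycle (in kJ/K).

T_C = 48 °C → 48 + 273.15 = 321.15 K.
W = η·Q_H = 0.366 × 108 = 39.53 kJ, so Q_C = Q_H − W = 68.47 kJ.
Entropy balance on the reservoirs: −Q_H/T_H = -0.1315 kJ/K, +Q_C/T_C = 0.2132 kJ/K.
ΔS_univ = −Q_H/T_H + Q_C/T_C = 0.08166 kJ/K (> 0, since η = 0.366 < η_Carnot = 0.609).

ΔS_univ ≈ 0.08166 kJ/K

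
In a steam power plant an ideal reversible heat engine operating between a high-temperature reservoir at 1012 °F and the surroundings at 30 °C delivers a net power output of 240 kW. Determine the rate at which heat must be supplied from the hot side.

T_H = 1012 °F → (1012 − 32) × 5/9 = 544.44 °C = 817.59 K.
T_C = 30 °C → 30 + 273.15 = 303.15 K.
η_rev = 1 − T_C/T_H = 1 − 303.15/817.59 = 0.6292.
Q_H = W/η = 240/0.6292 = 381 kW.

Q̇_H ≈ 381 kW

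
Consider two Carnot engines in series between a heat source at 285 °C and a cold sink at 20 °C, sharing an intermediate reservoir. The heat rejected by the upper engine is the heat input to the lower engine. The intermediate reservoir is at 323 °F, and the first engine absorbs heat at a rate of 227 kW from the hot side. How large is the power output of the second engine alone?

T_H = 285 °C → 285 + 273.15 = 558.15 K.
T_C = 20 °C → 20 + 273.15 = 293.15 K.
T_m = 323 °F → (323 − 32) × 5/9 = 161.67 °C = 434.82 K.
Heat entering the second stage: Q_m = Q_H·(T_m/T_H) = 227 × 434.82/558.15 = 176.8 kW.
Second-stage efficiency η₂ = 1 − T_C/T_m = 1 − 293.15/434.82 = 0.3258, so W₂ = η₂·Q_m = 57.62 kW.

Ẇ₂ ≈ 57.62 kW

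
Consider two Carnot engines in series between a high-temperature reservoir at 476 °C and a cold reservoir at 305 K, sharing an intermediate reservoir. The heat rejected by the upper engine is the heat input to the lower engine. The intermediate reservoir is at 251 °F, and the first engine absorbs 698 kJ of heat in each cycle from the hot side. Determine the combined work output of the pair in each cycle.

W_total ≈ 413.8 kJ

T_H = 476 °C → 476 + 273.15 = 749.15 K.
Two reversible stages in series are equivalent to a single Carnot engine between T_H and T_C, so η_total = 1 − T_C/T_H = 1 − 305.00/749.15 = 0.5929.
W_total = η_total · Q_H = 0.5929 × 698 = 413.8 kJ.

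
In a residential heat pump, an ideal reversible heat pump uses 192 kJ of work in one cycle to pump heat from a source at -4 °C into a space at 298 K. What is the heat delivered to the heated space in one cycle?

Q_H ≈ 1980 kJ

T_C = -4 °C → -4 + 273.15 = 269.15 K.
The Carnot heat-pump COP is COP_HP = T_H/(T_H − T_C) = 298.00/28.85 = 10.3293.
Q_H = COP_HP · W = 10.3293 × 192 = 1980 kJ.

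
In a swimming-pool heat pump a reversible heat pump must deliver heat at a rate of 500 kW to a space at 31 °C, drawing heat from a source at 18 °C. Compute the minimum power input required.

Ẇ_in ≈ 21.4 kW

T_H = 31 °C → 31 + 273.15 = 304.15 K.
T_C = 18 °C → 18 + 273.15 = 291.15 K.
For a reversible heat pump, COP_HP = T_H/(T_H − T_C) = 304.15/13.00 = 23.3962.
W = Q_H/COP_HP = 500/23.3962 = 21.4 kW.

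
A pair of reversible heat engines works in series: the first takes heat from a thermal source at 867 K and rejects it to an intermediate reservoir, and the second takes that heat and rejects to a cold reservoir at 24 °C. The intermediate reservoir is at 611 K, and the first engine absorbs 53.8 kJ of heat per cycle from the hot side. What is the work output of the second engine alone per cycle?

T_C = 24 °C → 24 + 273.15 = 297.15 K.
Heat entering the second stage: Q_m = Q_H·(T_m/T_H) = 53.8 × 611.00/867.00 = 37.91 kJ.
Second-stage efficiency η₂ = 1 − T_C/T_m = 1 − 297.15/611.00 = 0.5137, so W₂ = η₂·Q_m = 19.48 kJ.

W₂ ≈ 19.48 kJ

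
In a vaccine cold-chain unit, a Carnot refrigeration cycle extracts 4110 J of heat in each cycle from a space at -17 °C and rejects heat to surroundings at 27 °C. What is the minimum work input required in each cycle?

W_in ≈ 706 J

T_H = 27 °C → 27 + 273.15 = 300.15 K.
T_C = -17 °C → -17 + 273.15 = 256.15 K.
The reversible coefficient of performance is COP_R = T_C/(T_H − T_C) = 256.15/44.00 = 5.8216.
W = Q_C/COP_R = 4110/5.8216 = 706 J.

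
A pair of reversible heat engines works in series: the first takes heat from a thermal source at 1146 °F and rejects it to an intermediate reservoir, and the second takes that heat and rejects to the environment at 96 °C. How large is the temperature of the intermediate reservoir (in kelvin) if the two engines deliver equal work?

T_m ≈ 631 K

T_H = 1146 °F → (1146 − 32) × 5/9 = 618.89 °C = 892.04 K.
T_C = 96 °C → 96 + 273.15 = 369.15 K.
For reversible stages Q_m = Q_H·(T_m/T_H). Setting W₁ = Q_H(1 − T_m/T_H) equal to W₂ = Q_m(1 − T_C/T_m) = Q_H·(T_m − T_C)/T_H gives T_H − T_m = T_m − T_C, so T_m = (T_H + T_C)/2 = (892.04 + 369.15)/2 = 631 K.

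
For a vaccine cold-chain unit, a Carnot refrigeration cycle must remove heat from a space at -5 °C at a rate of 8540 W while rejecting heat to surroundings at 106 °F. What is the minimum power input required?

Ẇ_in ≈ 1470 W

T_H = 106 °F → (106 − 32) × 5/9 = 41.11 °C = 314.26 K.
T_C = -5 °C → -5 + 273.15 = 268.15 K.
For a reversible refrigerator, COP_R = T_C/(T_H − T_C) = 268.15/46.11 = 5.8153.
W = Q_C/COP_R = 8540/5.8153 = 1470 W.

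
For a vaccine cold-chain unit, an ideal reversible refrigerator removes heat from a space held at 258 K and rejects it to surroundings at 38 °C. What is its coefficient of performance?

T_H = 38 °C → 38 + 273.15 = 311.15 K.
For a reversible refrigerator, COP_R = T_C/(T_H − T_C) = 258.00/(311.15 − 258.00) = 4.85.

COP_R ≈ 4.85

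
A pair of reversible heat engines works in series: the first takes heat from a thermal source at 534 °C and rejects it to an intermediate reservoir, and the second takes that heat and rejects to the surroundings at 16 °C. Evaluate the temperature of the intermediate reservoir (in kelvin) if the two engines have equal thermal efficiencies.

T_m ≈ 483 K

T_H = 534 °C → 534 + 273.15 = 807.15 K.
T_C = 16 °C → 16 + 273.15 = 289.15 K.
Equal efficiencies require 1 − T_m/T_H = 1 − T_C/T_m, i.e. T_m/T_H = T_C/T_m, so T_m = √(T_H·T_C) = √(807.15 × 289.15) = 483 K.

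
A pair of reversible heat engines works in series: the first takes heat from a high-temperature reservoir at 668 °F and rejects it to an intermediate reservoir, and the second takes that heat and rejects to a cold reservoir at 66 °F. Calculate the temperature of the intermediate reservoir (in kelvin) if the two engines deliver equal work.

T_m ≈ 459 K

T_H = 668 °F → (668 − 32) × 5/9 = 353.33 °C = 626.48 K.
T_C = 66 °F → (66 − 32) × 5/9 = 18.89 °C = 292.04 K.
For reversible stages Q_m = Q_H·(T_m/T_H). Setting W₁ = Q_H(1 − T_m/T_H) equal to W₂ = Q_m(1 − T_C/T_m) = Q_H·(T_m − T_C)/T_H gives T_H − T_m = T_m − T_C, so T_m = (T_H + T_C)/2 = (626.48 + 292.04)/2 = 459 K.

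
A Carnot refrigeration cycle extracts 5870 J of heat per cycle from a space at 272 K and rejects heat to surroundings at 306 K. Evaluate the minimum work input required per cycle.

COP_R = T_C/(T_H − T_C) = 272.00/34.00 = 8.0000.
W = Q_C/COP_R = 5870/8.0000 = 734 J.

W_in ≈ 734 J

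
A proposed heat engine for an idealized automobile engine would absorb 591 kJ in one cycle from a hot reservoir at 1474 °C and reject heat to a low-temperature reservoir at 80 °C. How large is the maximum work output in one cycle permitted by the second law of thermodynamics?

W_max ≈ 472 kJ

T_H = 1474 °C → 1474 + 273.15 = 1747.15 K.
T_C = 80 °C → 80 + 273.15 = 353.15 K.
The second-law ceiling is the Carnot efficiency, η_max = 1 − T_C/T_H = 1 − 353.15/1747.15 = 0.7979.
W_max = η_max · Q_H = 0.7979 × 591 = 472 kJ.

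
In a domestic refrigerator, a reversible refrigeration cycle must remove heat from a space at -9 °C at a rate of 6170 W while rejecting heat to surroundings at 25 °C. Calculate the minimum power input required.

T_H = 25 °C → 25 + 273.15 = 298.15 K.
T_C = -9 °C → -9 + 273.15 = 264.15 K.
Carnot COP: COP_R = T_C/(T_H − T_C) = 264.15/34.00 = 7.7691.
W = Q_C/COP_R = 6170/7.7691 = 794.2 W.

Ẇ_in ≈ 794.2 W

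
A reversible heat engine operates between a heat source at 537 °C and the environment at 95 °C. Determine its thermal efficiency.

T_H = 537 °C → 537 + 273.15 = 810.15 K.
T_C = 95 °C → 95 + 273.15 = 368.15 K.
For a reversible engine, η = 1 − T_C/T_H = 1 − 368.15/810.15 = 0.546.

η ≈ 0.546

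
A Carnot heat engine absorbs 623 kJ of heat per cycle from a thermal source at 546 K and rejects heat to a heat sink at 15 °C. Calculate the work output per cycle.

T_C = 15 °C → 15 + 273.15 = 288.15 K.
Since the cycle is reversible, η = 1 − T_C/T_H = 1 − 288.15/546.00 = 0.4723.
W = η·Q_H = 0.4723 × 623 = 294.2 kJ.

W ≈ 294.2 kJ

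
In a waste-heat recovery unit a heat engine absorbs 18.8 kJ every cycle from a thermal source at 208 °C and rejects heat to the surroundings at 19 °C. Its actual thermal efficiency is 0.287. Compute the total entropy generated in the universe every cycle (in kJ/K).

T_H = 208 °C → 208 + 273.15 = 481.15 K.
T_C = 19 °C → 19 + 273.15 = 292.15 K.
W = η·Q_H = 0.287 × 18.8 = 5.396 kJ, so Q_C = Q_H − W = 13.40 kJ.
Entropy balance on the reservoirs: −Q_H/T_H = -0.03907 kJ/K, +Q_C/T_C = 0.04588 kJ/K.
ΔS_univ = −Q_H/T_H + Q_C/T_C = 0.006809 kJ/K (> 0, since η = 0.287 < η_Carnot = 0.393).

ΔS_univ ≈ 0.006809 kJ/K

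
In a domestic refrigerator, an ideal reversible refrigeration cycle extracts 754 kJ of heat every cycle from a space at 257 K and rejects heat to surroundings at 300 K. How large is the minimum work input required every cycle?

W_in ≈ 126 kJ

Carnot COP: COP_R = T_C/(T_H − T_C) = 257.00/43.00 = 5.9767.
W = Q_C/COP_R = 754/5.9767 = 126 kJ.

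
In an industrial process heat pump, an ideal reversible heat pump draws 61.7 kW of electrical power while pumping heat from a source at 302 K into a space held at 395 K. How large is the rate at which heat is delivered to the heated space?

For a reversible heat pump, COP_HP = T_H/(T_H − T_C) = 395.00/93.00 = 4.2473.
Q_H = COP_HP · W = 4.2473 × 61.7 = 262 kW.

Q̇_H ≈ 262 kW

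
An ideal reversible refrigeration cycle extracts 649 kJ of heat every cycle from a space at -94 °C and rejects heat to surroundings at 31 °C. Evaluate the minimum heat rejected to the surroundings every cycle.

Q_H ≈ 1102 kJ

T_H = 31 °C → 31 + 273.15 = 304.15 K.
T_C = -94 °C → -94 + 273.15 = 179.15 K.
For a reversible cycle Q_H/Q_C = T_H/T_C, so Q_H = Q_C·T_H/T_C = 649 × 304.15/179.15 = 1102 kJ.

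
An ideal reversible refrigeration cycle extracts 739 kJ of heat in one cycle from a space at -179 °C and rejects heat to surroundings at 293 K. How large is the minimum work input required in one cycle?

T_C = -179 °C → -179 + 273.15 = 94.15 K.
COP_R = T_C/(T_H − T_C) = 94.15/198.85 = 0.4735.
W = Q_C/COP_R = 739/0.4735 = 1560 kJ.

W_in ≈ 1560 kJ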